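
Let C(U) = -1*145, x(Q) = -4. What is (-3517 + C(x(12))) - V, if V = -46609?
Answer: 42947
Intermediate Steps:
C(U) = -145
(-3517 + C(x(12))) - V = (-3517 - 145) - 1*(-46609) = -3662 + 46609 = 42947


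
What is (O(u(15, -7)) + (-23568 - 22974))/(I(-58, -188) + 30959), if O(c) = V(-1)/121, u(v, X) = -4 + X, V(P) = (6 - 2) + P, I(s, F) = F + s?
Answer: -5631579/3716273 ≈ -1.5154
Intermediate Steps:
V(P) = 4 + P
O(c) = 3/121 (O(c) = (4 - 1)/121 = 3*(1/121) = 3/121)
(O(u(15, -7)) + (-23568 - 22974))/(I(-58, -188) + 30959) = (3/121 + (-23568 - 22974))/((-188 - 58) + 30959) = (3/121 - 46542)/(-246 + 30959) = -5631579/121/30713 = -5631579/121*1/30713 = -5631579/3716273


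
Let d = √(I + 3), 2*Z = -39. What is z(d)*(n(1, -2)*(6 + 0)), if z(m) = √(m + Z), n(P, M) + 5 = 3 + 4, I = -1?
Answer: 6*√(-78 + 4*√2) ≈ 51.033*I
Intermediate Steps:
Z = -39/2 (Z = (½)*(-39) = -39/2 ≈ -19.500)
n(P, M) = 2 (n(P, M) = -5 + (3 + 4) = -5 + 7 = 2)
d = √2 (d = √(-1 + 3) = √2 ≈ 1.4142)
z(m) = √(-39/2 + m) (z(m) = √(m - 39/2) = √(-39/2 + m))
z(d)*(n(1, -2)*(6 + 0)) = (√(-78 + 4*√2)/2)*(2*(6 + 0)) = (√(-78 + 4*√2)/2)*(2*6) = (√(-78 + 4*√2)/2)*12 = 6*√(-78 + 4*√2)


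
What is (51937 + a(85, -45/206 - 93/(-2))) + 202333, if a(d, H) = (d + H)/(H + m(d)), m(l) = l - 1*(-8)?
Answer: 1823885471/7173 ≈ 2.5427e+5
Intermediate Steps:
m(l) = 8 + l (m(l) = l + 8 = 8 + l)
a(d, H) = (H + d)/(8 + H + d) (a(d, H) = (d + H)/(H + (8 + d)) = (H + d)/(8 + H + d))
(51937 + a(85, -45/206 - 93/(-2))) + 202333 = (51937 + ((-45/206 - 93/(-2)) + 85)/(8 + (-45/206 - 93/(-2)) + 85)) + 202333 = (51937 + ((-45*1/206 - 93*(-½)) + 85)/(8 + (-45*1/206 - 93*(-½)) + 85)) + 202333 = (51937 + ((-45/206 + 93/2) + 85)/(8 + (-45/206 + 93/2) + 85)) + 202333 = (51937 + (4767/103 + 85)/(8 + 4767/103 + 85)) + 202333 = (51937 + (13522/103)/(14346/103)) + 202333 = (51937 + (103/14346)*(13522/103)) + 202333 = (51937 + 6761/7173) + 202333 = 372550862/7173 + 202333 = 1823885471/7173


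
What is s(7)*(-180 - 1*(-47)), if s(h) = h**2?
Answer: -6517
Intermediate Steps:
s(7)*(-180 - 1*(-47)) = 7**2*(-180 - 1*(-47)) = 49*(-180 + 47) = 49*(-133) = -6517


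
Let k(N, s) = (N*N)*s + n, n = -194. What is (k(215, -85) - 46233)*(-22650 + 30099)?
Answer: -29613886848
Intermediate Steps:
k(N, s) = -194 + s*N² (k(N, s) = (N*N)*s - 194 = N²*s - 194 = s*N² - 194 = -194 + s*N²)
(k(215, -85) - 46233)*(-22650 + 30099) = ((-194 - 85*215²) - 46233)*(-22650 + 30099) = ((-194 - 85*46225) - 46233)*7449 = ((-194 - 3929125) - 46233)*7449 = (-3929319 - 46233)*7449 = -3975552*7449 = -29613886848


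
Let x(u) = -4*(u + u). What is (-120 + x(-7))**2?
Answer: 4096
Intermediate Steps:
x(u) = -8*u
(-120 + x(-7))**2 = (-120 - 8*(-7))**2 = (-120 + 56)**2 = (-64)**2 = 4096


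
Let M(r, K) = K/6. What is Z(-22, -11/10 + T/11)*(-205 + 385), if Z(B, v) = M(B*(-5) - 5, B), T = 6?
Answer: -660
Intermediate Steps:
M(r, K) = K/6 (M(r, K) = K*(1/6) = K/6)
Z(B, v) = B/6
Z(-22, -11/10 + T/11)*(-205 + 385) = ((1/6)*(-22))*(-205 + 385) = -11/3*180 = -660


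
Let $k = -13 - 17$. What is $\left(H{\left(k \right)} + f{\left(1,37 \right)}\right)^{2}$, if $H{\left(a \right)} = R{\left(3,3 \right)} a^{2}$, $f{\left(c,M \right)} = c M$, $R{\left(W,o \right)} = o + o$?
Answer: $29560969$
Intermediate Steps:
$k = -30$ ($k = -13 - 17 = -30$)
$R{\left(W,o \right)} = 2 o$
$f{\left(c,M \right)} = M c$
$H{\left(a \right)} = 6 a^{2}$ ($H{\left(a \right)} = 2 \cdot 3 a^{2} = 6 a^{2}$)
$\left(H{\left(k \right)} + f{\left(1,37 \right)}\right)^{2} = \left(6 \left(-30\right)^{2} + 37 \cdot 1\right)^{2} = \left(6 \cdot 900 + 37\right)^{2} = \left(5400 + 37\right)^{2} = 5437^{2} = 29560969$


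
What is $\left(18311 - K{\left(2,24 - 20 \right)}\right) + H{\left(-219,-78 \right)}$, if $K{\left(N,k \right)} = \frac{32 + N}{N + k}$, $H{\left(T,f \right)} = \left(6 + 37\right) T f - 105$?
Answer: $\frac{2258179}{3} \approx 7.5273 \cdot 10^{5}$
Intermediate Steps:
$H{\left(T,f \right)} = -105 + 43 T f$ ($H{\left(T,f \right)} = 43 T f - 105 = -105 + 43 T f$)
$K{\left(N,k \right)} = \frac{32 + N}{N + k}$
$\left(18311 - K{\left(2,24 - 20 \right)}\right) + H{\left(-219,-78 \right)} = \left(18311 - \frac{32 + 2}{2 + \left(24 - 20\right)}\right) - \left(105 + 9417 \left(-78\right)\right) = \left(18311 - \frac{1}{2 + \left(24 - 20\right)} 34\right) + \left(-105 + 734526\right) = \left(18311 - \frac{1}{2 + 4} \cdot 34\right) + 734421 = \left(18311 - \frac{1}{6} \cdot 34\right) + 734421 = \left(18311 - \frac{17}{3}\right) + 734421 = \frac{54916}{3} + 734421 = \frac{2258179}{3}$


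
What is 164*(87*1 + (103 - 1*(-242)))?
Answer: 70848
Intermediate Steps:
164*(87*1 + (103 - 1*(-242))) = 164*(87 + (103 + 242)) = 164*(87 + 345) = 164*432 = 70848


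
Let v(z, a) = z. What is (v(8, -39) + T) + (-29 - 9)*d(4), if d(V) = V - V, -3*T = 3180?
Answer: -1052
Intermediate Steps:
T = -1060 (T = -⅓*3180 = -1060)
d(V) = 0
(v(8, -39) + T) + (-29 - 9)*d(4) = (8 - 1060) + (-29 - 9)*0 = -1052 - 38*0 = -1052 + 0 = -1052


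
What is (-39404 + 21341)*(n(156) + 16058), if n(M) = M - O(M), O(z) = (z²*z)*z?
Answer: 10697354430966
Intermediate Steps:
O(z) = z⁴ (O(z) = z³*z = z⁴)
n(M) = M - M⁴
(-39404 + 21341)*(n(156) + 16058) = (-39404 + 21341)*((156 - 1*156⁴) + 16058) = -18063*((156 - 1*592240896) + 16058) = -18063*((156 - 592240896) + 16058) = -18063*(-592240740 + 16058) = -18063*(-592224682) = 10697354430966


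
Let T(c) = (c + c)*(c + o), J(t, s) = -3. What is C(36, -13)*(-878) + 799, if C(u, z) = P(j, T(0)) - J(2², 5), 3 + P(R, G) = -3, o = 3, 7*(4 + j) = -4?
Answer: 3433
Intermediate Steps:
j = -32/7 (j = -4 + (⅐)*(-4) = -4 - 4/7 = -32/7 ≈ -4.5714)
T(c) = 2*c*(3 + c) (T(c) = (c + c)*(c + 3) = (2*c)*(3 + c) = 2*c*(3 + c))
P(R, G) = -6 (P(R, G) = -3 - 3 = -6)
C(u, z) = -3 (C(u, z) = -6 - 1*(-3) = -6 + 3 = -3)
C(36, -13)*(-878) + 799 = -3*(-878) + 799 = 2634 + 799 = 3433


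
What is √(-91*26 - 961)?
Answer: I*√3327 ≈ 57.68*I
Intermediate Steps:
√(-91*26 - 961) = √(-2366 - 961) = √(-3327) = I*√3327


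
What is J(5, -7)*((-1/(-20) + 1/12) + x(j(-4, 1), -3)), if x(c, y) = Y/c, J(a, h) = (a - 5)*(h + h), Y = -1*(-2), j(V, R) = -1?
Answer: 0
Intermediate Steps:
Y = 2
J(a, h) = 2*h*(-5 + a) (J(a, h) = (-5 + a)*(2*h) = 2*h*(-5 + a))
x(c, y) = 2/c
J(5, -7)*((-1/(-20) + 1/12) + x(j(-4, 1), -3)) = (2*(-7)*(-5 + 5))*((-1/(-20) + 1/12) + 2/(-1)) = (2*(-7)*0)*((-1*(-1/20) + 1*(1/12)) + 2*(-1)) = 0*((1/20 + 1/12) - 2) = 0*(2/15 - 2) = 0*(-28/15) = 0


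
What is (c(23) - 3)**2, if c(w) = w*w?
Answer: 276676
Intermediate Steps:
c(w) = w**2
(c(23) - 3)**2 = (23**2 - 3)**2 = (529 - 3)**2 = 526**2 = 276676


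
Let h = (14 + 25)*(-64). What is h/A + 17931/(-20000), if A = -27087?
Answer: -145258999/180580000 ≈ -0.80440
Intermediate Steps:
h = -2496 (h = 39*(-64) = -2496)
h/A + 17931/(-20000) = -2496/(-27087) + 17931/(-20000) = -2496*(-1/27087) + 17931*(-1/20000) = 832/9029 - 17931/20000 = -145258999/180580000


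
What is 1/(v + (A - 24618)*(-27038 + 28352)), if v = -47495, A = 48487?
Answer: 1/31316371 ≈ 3.1932e-8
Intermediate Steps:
1/(v + (A - 24618)*(-27038 + 28352)) = 1/(-47495 + (48487 - 24618)*(-27038 + 28352)) = 1/(-47495 + 23869*1314) = 1/(-47495 + 31363866) = 1/31316371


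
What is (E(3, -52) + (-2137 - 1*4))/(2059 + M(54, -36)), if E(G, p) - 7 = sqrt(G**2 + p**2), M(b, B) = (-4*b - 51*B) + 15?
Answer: -1067/1847 + sqrt(2713)/3694 ≈ -0.56359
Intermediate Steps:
M(b, B) = 15 - 51*B - 4*b (M(b, B) = (-51*B - 4*b) + 15 = 15 - 51*B - 4*b)
E(G, p) = 7 + sqrt(G**2 + p**2)
(E(3, -52) + (-2137 - 1*4))/(2059 + M(54, -36)) = ((7 + sqrt(3**2 + (-52)**2)) + (-2137 - 1*4))/(2059 + (15 - 51*(-36) - 4*54)) = ((7 + sqrt(9 + 2704)) + (-2137 - 4))/(2059 + (15 + 1836 - 216)) = ((7 + sqrt(2713)) - 2141)/(2059 + 1635) = (-2134 + sqrt(2713))/3694 = (-2134 + sqrt(2713))*(1/3694) = -1067/1847 + sqrt(2713)/3694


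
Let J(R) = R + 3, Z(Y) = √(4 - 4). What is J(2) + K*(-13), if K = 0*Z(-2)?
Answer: 5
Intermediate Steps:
Z(Y) = 0 (Z(Y) = √0 = 0)
J(R) = 3 + R
K = 0 (K = 0*0 = 0)
J(2) + K*(-13) = (3 + 2) + 0*(-13) = 5 + 0 = 5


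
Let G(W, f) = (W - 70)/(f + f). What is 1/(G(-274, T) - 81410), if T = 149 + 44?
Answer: -193/15712302 ≈ -1.2283e-5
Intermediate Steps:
T = 193
G(W, f) = (-70 + W)/(2*f) (G(W, f) = (-70 + W)/((2*f)) = (-70 + W)*(1/(2*f)) = (-70 + W)/(2*f))
1/(G(-274, T) - 81410) = 1/((½)*(-70 - 274)/193 - 81410) = 1/((½)*(1/193)*(-344) - 81410) = 1/(-172/193 - 81410) = 1/(-15712302/193) = -193/15712302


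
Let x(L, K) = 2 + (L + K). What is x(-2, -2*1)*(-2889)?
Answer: 5778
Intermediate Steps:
x(L, K) = 2 + K + L (x(L, K) = 2 + (K + L) = 2 + K + L)
x(-2, -2*1)*(-2889) = (2 - 2*1 - 2)*(-2889) = (2 - 2 - 2)*(-2889) = -2*(-2889) = 5778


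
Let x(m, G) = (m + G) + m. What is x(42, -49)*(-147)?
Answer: -5145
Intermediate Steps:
x(m, G) = G + 2*m (x(m, G) = (G + m) + m = G + 2*m)
x(42, -49)*(-147) = (-49 + 2*42)*(-147) = (-49 + 84)*(-147) = 35*(-147) = -5145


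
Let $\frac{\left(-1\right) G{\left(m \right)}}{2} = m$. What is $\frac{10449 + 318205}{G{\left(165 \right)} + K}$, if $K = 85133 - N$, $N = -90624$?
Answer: $\frac{328654}{175427} \approx 1.8735$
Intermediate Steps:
$K = 175757$ ($K = 85133 - -90624 = 85133 + 90624 = 175757$)
$G{\left(m \right)} = - 2 m$
$\frac{10449 + 318205}{G{\left(165 \right)} + K} = \frac{10449 + 318205}{\left(-2\right) 165 + 175757} = \frac{328654}{-330 + 175757} = \frac{328654}{175427}$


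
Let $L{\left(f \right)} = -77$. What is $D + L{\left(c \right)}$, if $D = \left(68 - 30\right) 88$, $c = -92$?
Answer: $3267$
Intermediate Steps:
$D = 3344$ ($D = 38 \cdot 88 = 3344$)
$D + L{\left(c \right)} = 3344 - 77 = 3267$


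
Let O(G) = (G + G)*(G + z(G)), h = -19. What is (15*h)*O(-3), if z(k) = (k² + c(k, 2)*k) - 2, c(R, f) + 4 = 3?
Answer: 11970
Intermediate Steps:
c(R, f) = -1 (c(R, f) = -4 + 3 = -1)
z(k) = -2 + k² - k (z(k) = (k² - k) - 2 = -2 + k² - k)
O(G) = 2*G*(-2 + G²) (O(G) = (G + G)*(G + (-2 + G² - G)) = (2*G)*(-2 + G²) = 2*G*(-2 + G²))
(15*h)*O(-3) = (15*(-19))*(2*(-3)*(-2 + (-3)²)) = -570*(-3)*(-2 + 9) = -570*(-3)*7 = -285*(-42) = 11970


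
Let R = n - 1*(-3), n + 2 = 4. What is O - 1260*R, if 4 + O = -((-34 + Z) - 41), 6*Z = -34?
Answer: -18670/3 ≈ -6223.3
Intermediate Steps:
n = 2 (n = -2 + 4 = 2)
R = 5 (R = 2 - 1*(-3) = 2 + 3 = 5)
Z = -17/3 (Z = (⅙)*(-34) = -17/3 ≈ -5.6667)
O = 230/3 (O = -4 - ((-34 - 17/3) - 41) = -4 - (-119/3 - 41) = -4 - 1*(-242/3) = -4 + 242/3 = 230/3 ≈ 76.667)
O - 1260*R = 230/3 - 1260*5 = 230/3 - 70*90 = 230/3 - 6300 = -18670/3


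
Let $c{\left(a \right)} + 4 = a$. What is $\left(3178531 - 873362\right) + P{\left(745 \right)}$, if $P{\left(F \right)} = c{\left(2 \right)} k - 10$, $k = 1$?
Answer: $2305157$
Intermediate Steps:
$c{\left(a \right)} = -4 + a$
$P{\left(F \right)} = -12$ ($P{\left(F \right)} = \left(-4 + 2\right) 1 - 10 = \left(-2\right) 1 - 10 = -2 - 10 = -12$)
$\left(3178531 - 873362\right) + P{\left(745 \right)} = \left(3178531 - 873362\right) - 12 = 2305169 - 12 = 2305157$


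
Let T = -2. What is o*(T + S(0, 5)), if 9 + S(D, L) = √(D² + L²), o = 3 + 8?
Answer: -66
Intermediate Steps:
o = 11
S(D, L) = -9 + √(D² + L²)
o*(T + S(0, 5)) = 11*(-2 + (-9 + √(0² + 5²))) = 11*(-2 + (-9 + √(0 + 25))) = 11*(-2 + (-9 + √25)) = 11*(-2 + (-9 + 5)) = 11*(-2 - 4) = 11*(-6) = -66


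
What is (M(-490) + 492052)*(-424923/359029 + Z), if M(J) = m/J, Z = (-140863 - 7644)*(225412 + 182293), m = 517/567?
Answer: -135079657200998322801900997/4534046685 ≈ -2.9792e+16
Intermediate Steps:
m = 517/567 (m = 517*(1/567) = 517/567 ≈ 0.91182)
Z = -60547046435 (Z = -148507*407705 = -60547046435)
M(J) = 517/(567*J)
(M(-490) + 492052)*(-424923/359029 + Z) = ((517/567)/(-490) + 492052)*(-424923/359029 - 60547046435) = ((517/567)*(-1/490) + 492052)*(-424923*1/359029 - 60547046435) = (-517/277830 + 492052)*(-424923/359029 - 60547046435) = (136706806643/277830)*(-21738145534936538/359029) = -135079657200998322801900997/4534046685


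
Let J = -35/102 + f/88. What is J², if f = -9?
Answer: 3996001/20142144 ≈ 0.19839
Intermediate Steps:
J = -1999/4488 (J = -35/102 - 9/88 = -1999/4488 ≈ -0.44541)
J² = (-1999/4488)² = 3996001/20142144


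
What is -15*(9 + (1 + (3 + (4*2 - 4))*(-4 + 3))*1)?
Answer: -45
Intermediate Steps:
-15*(9 + (1 + (3 + (4*2 - 4))*(-4 + 3))*1) = -15*(9 + (1 + (3 + (8 - 4))*(-1))*1) = -15*(9 + (1 + (3 + 4)*(-1))*1) = -15*(9 + (1 + 7*(-1))*1) = -15*(9 + (1 - 7)*1) = -15*(9 - 6*1) = -15*(9 - 6) = -15*3 = -45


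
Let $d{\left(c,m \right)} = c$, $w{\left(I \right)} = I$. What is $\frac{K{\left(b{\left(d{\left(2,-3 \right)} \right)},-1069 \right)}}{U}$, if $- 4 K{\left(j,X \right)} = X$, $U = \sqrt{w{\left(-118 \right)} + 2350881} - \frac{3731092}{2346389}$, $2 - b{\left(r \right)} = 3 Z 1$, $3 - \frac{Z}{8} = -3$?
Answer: $\frac{2339665039859093}{12942208954398739459} + \frac{5885423691734149 \sqrt{2350763}}{51768835817594957836} \approx 0.17449$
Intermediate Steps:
$Z = 48$ ($Z = 24 - -24 = 24 + 24 = 48$)
$b{\left(r \right)} = -142$ ($b{\left(r \right)} = 2 - 3 \cdot 48 \cdot 1 = 2 - 144 \cdot 1 = 2 - 144 = -142$)
$U = - \frac{3731092}{2346389} + \sqrt{2350763}$ ($U = \sqrt{-118 + 2350881} - \frac{3731092}{2346389} = \sqrt{2350763} - \frac{3731092}{2346389} = - \frac{3731092}{2346389} + \sqrt{2350763} \approx 1531.6$)
$K{\left(j,X \right)} = - \frac{X}{4}$
$\frac{K{\left(b{\left(d{\left(2,-3 \right)} \right)},-1069 \right)}}{U} = \frac{\left(- \frac{1}{4}\right) \left(-1069\right)}{- \frac{3731092}{2346389} + \sqrt{2350763}} = \frac{1069}{4 \left(- \frac{3731092}{2346389} + \sqrt{2350763}\right)}$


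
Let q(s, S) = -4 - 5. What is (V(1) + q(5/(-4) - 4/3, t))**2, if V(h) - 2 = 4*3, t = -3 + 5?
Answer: 25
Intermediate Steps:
t = 2
q(s, S) = -9
V(h) = 14 (V(h) = 2 + 4*3 = 2 + 12 = 14)
(V(1) + q(5/(-4) - 4/3, t))**2 = (14 - 9)**2 = 5**2 = 25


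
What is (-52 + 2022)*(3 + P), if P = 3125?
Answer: 6162160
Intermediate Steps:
(-52 + 2022)*(3 + P) = (-52 + 2022)*(3 + 3125) = 1970*3128 = 6162160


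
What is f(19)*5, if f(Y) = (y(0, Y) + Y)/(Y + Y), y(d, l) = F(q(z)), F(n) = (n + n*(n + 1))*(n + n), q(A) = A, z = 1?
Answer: 125/38 ≈ 3.2895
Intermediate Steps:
F(n) = 2*n*(n + n*(1 + n)) (F(n) = (n + n*(1 + n))*(2*n) = 2*n*(n + n*(1 + n)))
y(d, l) = 6 (y(d, l) = 2*1²*(2 + 1) = 2*1*3 = 6)
f(Y) = (6 + Y)/(2*Y) (f(Y) = (6 + Y)/(Y + Y) = (6 + Y)/((2*Y)) = (6 + Y)*(1/(2*Y)) = (6 + Y)/(2*Y))
f(19)*5 = ((½)*(6 + 19)/19)*5 = ((½)*(1/19)*25)*5 = (25/38)*5 = 125/38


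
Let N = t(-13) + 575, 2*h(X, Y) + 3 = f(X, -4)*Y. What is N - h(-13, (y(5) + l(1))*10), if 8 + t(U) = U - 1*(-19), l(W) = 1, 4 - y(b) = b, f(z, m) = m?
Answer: 1149/2 ≈ 574.50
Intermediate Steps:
y(b) = 4 - b
t(U) = 11 + U (t(U) = -8 + (U - 1*(-19)) = -8 + (U + 19) = -8 + (19 + U) = 11 + U)
h(X, Y) = -3/2 - 2*Y (h(X, Y) = -3/2 + (-4*Y)/2 = -3/2 - 2*Y)
N = 573 (N = (11 - 13) + 575 = -2 + 575 = 573)
N - h(-13, (y(5) + l(1))*10) = 573 - (-3/2 - 2*((4 - 1*5) + 1)*10) = 573 - (-3/2 - 2*((4 - 5) + 1)*10) = 573 - (-3/2 - 2*(-1 + 1)*10) = 573 - (-3/2 - 0*10) = 573 - (-3/2 - 2*0) = 573 - (-3/2 + 0) = 573 - 1*(-3/2) = 573 + 3/2 = 1149/2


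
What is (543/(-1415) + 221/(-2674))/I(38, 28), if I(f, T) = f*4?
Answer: -1764697/575123920 ≈ -0.0030684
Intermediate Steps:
I(f, T) = 4*f
(543/(-1415) + 221/(-2674))/I(38, 28) = (543/(-1415) + 221/(-2674))/((4*38)) = (543*(-1/1415) + 221*(-1/2674))/152 = (-543/1415 - 221/2674)*(1/152) = -1764697/3783710*1/152 = -1764697/575123920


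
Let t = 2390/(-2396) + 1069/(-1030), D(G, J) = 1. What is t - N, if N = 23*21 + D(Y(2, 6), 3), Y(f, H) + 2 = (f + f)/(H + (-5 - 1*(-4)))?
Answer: -149934618/308485 ≈ -486.04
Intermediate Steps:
Y(f, H) = -2 + 2*f/(-1 + H) (Y(f, H) = -2 + (f + f)/(H + (-5 - 1*(-4))) = -2 + (2*f)/(H + (-5 + 4)) = -2 + (2*f)/(H - 1) = -2 + (2*f)/(-1 + H) = -2 + 2*f/(-1 + H))
t = -627878/308485 (t = 2390*(-1/2396) + 1069*(-1/1030) = -1195/1198 - 1069/1030 = -627878/308485 ≈ -2.0354)
N = 484 (N = 23*21 + 1 = 483 + 1 = 484)
t - N = -627878/308485 - 1*484 = -627878/308485 - 484 = -149934618/308485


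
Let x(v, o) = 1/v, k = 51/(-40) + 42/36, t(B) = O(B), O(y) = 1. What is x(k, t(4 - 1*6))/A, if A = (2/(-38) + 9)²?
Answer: -2166/18785 ≈ -0.11530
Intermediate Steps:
t(B) = 1
k = -13/120 (k = 51*(-1/40) + 42*(1/36) = -51/40 + 7/6 = -13/120 ≈ -0.10833)
A = 28900/361 (A = (2*(-1/38) + 9)² = (-1/19 + 9)² = (170/19)² = 28900/361 ≈ 80.055)
x(k, t(4 - 1*6))/A = 1/((-13/120)*(28900/361)) = -120/13*361/28900 = -2166/18785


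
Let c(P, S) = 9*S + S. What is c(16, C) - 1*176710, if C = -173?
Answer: -178440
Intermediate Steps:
c(P, S) = 10*S
c(16, C) - 1*176710 = 10*(-173) - 1*176710 = -1730 - 176710 = -178440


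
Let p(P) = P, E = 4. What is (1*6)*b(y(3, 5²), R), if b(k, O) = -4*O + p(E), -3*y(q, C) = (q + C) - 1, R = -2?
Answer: 72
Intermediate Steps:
y(q, C) = ⅓ - C/3 - q/3 (y(q, C) = -((q + C) - 1)/3 = -((C + q) - 1)/3 = -(-1 + C + q)/3 = ⅓ - C/3 - q/3)
b(k, O) = 4 - 4*O (b(k, O) = -4*O + 4 = 4 - 4*O)
(1*6)*b(y(3, 5²), R) = (1*6)*(4 - 4*(-2)) = 6*(4 + 8) = 6*12 = 72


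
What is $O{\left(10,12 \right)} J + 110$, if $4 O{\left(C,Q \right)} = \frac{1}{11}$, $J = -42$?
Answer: $\frac{2399}{22} \approx 109.05$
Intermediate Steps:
$O{\left(C,Q \right)} = \frac{1}{44}$ ($O{\left(C,Q \right)} = \frac{1}{4 \cdot 11} = \frac{1}{4} \cdot \frac{1}{11} = \frac{1}{44}$)
$O{\left(10,12 \right)} J + 110 = \frac{1}{44} \left(-42\right) + 110 = - \frac{21}{22} + 110 = \frac{2399}{22}$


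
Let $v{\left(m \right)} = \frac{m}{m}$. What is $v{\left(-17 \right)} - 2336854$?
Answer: $-2336853$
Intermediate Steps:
$v{\left(m \right)} = 1$
$v{\left(-17 \right)} - 2336854 = 1 - 2336854 = -2336853$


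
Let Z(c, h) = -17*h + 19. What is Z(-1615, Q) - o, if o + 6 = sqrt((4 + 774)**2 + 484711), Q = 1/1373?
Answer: 34308/1373 - sqrt(1089995) ≈ -1019.0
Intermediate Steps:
Q = 1/1373 ≈ 0.00072833
Z(c, h) = 19 - 17*h
o = -6 + sqrt(1089995) (o = -6 + sqrt((4 + 774)**2 + 484711) = -6 + sqrt(778**2 + 484711) = -6 + sqrt(605284 + 484711) = -6 + sqrt(1089995) ≈ 1038.0)
Z(-1615, Q) - o = (19 - 17*1/1373) - (-6 + sqrt(1089995)) = (19 - 17/1373) + (6 - sqrt(1089995)) = 26070/1373 + (6 - sqrt(1089995)) = 34308/1373 - sqrt(1089995)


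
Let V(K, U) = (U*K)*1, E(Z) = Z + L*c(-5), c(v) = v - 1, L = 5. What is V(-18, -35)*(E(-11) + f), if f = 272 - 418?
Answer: -117810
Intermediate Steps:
c(v) = -1 + v
E(Z) = -30 + Z (E(Z) = Z + 5*(-1 - 5) = Z + 5*(-6) = Z - 30 = -30 + Z)
f = -146
V(K, U) = K*U (V(K, U) = (K*U)*1 = K*U)
V(-18, -35)*(E(-11) + f) = (-18*(-35))*((-30 - 11) - 146) = 630*(-41 - 146) = 630*(-187) = -117810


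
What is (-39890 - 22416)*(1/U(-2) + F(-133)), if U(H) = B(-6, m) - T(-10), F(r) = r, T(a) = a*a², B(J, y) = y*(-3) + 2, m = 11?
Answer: 8029748056/969 ≈ 8.2866e+6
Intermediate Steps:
B(J, y) = 2 - 3*y (B(J, y) = -3*y + 2 = 2 - 3*y)
T(a) = a³
U(H) = 969 (U(H) = (2 - 3*11) - 1*(-10)³ = (2 - 33) - 1*(-1000) = -31 + 1000 = 969)
(-39890 - 22416)*(1/U(-2) + F(-133)) = (-39890 - 22416)*(1/969 - 133) = -62306*(1/969 - 133) = -62306*(-128876/969) = 8029748056/969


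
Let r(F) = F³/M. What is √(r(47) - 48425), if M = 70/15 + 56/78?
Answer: 17*I*√494130/70 ≈ 170.71*I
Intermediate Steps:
M = 70/13 (M = 70*(1/15) + 56*(1/78) = 14/3 + 28/39 = 70/13 ≈ 5.3846)
r(F) = 13*F³/70 (r(F) = F³/(70/13) = F³*(13/70) = 13*F³/70)
√(r(47) - 48425) = √((13/70)*47³ - 48425) = √((13/70)*103823 - 48425) = √(1349699/70 - 48425) = √(-2040051/70) = 17*I*√494130/70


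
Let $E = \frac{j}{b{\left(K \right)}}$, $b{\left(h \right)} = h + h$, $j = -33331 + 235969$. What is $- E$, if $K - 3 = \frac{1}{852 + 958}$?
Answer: $- \frac{183387390}{5431} \approx -33767.0$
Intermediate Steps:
$K = \frac{5431}{1810}$ ($K = 3 + \frac{1}{852 + 958} = 3 + \frac{1}{1810} = \frac{5431}{1810} \approx 3.0006$)
$j = 202638$
$b{\left(h \right)} = 2 h$
$E = \frac{183387390}{5431}$ ($E = \frac{202638}{2 \cdot \frac{5431}{1810}} = \frac{202638}{\frac{5431}{905}} = 202638 \cdot \frac{905}{5431} = \frac{183387390}{5431} \approx 33767.0$)
$- E = \left(-1\right) \frac{183387390}{5431} = - \frac{183387390}{5431}$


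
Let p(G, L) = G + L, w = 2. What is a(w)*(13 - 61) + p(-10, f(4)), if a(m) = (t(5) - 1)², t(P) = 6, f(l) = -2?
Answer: -1212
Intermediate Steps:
a(m) = 25 (a(m) = (6 - 1)² = 5² = 25)
a(w)*(13 - 61) + p(-10, f(4)) = 25*(13 - 61) + (-10 - 2) = 25*(-48) - 12 = -1200 - 12 = -1212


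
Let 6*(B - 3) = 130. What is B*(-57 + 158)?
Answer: 7474/3 ≈ 2491.3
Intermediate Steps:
B = 74/3 (B = 3 + (⅙)*130 = 3 + 65/3 = 74/3 ≈ 24.667)
B*(-57 + 158) = 74*(-57 + 158)/3 = (74/3)*101 = 7474/3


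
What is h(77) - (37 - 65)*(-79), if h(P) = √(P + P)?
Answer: -2212 + √154 ≈ -2199.6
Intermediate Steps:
h(P) = √2*√P (h(P) = √(2*P) = √2*√P)
h(77) - (37 - 65)*(-79) = √2*√77 - (37 - 65)*(-79) = √154 - (-28)*(-79) = √154 - 1*2212 = √154 - 2212 = -2212 + √154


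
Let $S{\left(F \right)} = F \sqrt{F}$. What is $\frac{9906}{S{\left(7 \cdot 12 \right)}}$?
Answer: $\frac{1651 \sqrt{21}}{588} \approx 12.867$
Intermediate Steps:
$S{\left(F \right)} = F^{\frac{3}{2}}$
$\frac{9906}{S{\left(7 \cdot 12 \right)}} = \frac{9906}{\left(7 \cdot 12\right)^{\frac{3}{2}}} = \frac{9906}{84^{\frac{3}{2}}} = \frac{9906}{168 \sqrt{21}} = 9906 \frac{\sqrt{21}}{3528} = \frac{1651 \sqrt{21}}{588}$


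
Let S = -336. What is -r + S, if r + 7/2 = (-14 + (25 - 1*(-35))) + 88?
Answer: -933/2 ≈ -466.50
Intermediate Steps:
r = 261/2 (r = -7/2 + ((-14 + (25 - 1*(-35))) + 88) = -7/2 + ((-14 + (25 + 35)) + 88) = -7/2 + ((-14 + 60) + 88) = -7/2 + (46 + 88) = -7/2 + 134 = 261/2 ≈ 130.50)
-r + S = -1*261/2 - 336 = -261/2 - 336 = -933/2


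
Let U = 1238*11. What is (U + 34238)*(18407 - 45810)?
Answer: -1311397968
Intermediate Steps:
U = 13618
(U + 34238)*(18407 - 45810) = (13618 + 34238)*(18407 - 45810) = 47856*(-27403) = -1311397968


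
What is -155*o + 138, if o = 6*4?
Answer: -3582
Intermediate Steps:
o = 24
-155*o + 138 = -155*24 + 138 = -3720 + 138 = -3582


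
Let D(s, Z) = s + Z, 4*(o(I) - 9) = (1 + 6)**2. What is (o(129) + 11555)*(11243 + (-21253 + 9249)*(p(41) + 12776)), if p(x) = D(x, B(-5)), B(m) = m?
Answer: -7120968351525/4 ≈ -1.7802e+12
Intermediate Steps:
o(I) = 85/4 (o(I) = 9 + (1 + 6)**2/4 = 9 + (1/4)*7**2 = 9 + (1/4)*49 = 9 + 49/4 = 85/4)
D(s, Z) = Z + s
p(x) = -5 + x
(o(129) + 11555)*(11243 + (-21253 + 9249)*(p(41) + 12776)) = (85/4 + 11555)*(11243 + (-21253 + 9249)*((-5 + 41) + 12776)) = 46305*(11243 - 12004*(36 + 12776))/4 = 46305*(11243 - 12004*12812)/4 = 46305*(11243 - 153795248)/4 = (46305/4)*(-153784005) = -7120968351525/4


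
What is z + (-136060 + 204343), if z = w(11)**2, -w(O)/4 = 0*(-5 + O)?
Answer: 68283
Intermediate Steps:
w(O) = 0 (w(O) = -0*(-5 + O) = -4*0 = 0)
z = 0 (z = 0**2 = 0)
z + (-136060 + 204343) = 0 + (-136060 + 204343) = 0 + 68283 = 68283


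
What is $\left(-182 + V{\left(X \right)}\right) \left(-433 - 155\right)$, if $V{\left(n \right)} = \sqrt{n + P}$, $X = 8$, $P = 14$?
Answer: $107016 - 588 \sqrt{22} \approx 1.0426 \cdot 10^{5}$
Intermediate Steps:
$V{\left(n \right)} = \sqrt{14 + n}$ ($V{\left(n \right)} = \sqrt{n + 14} = \sqrt{14 + n}$)
$\left(-182 + V{\left(X \right)}\right) \left(-433 - 155\right) = \left(-182 + \sqrt{14 + 8}\right) \left(-433 - 155\right) = \left(-182 + \sqrt{22}\right) \left(-588\right) = 107016 - 588 \sqrt{22}$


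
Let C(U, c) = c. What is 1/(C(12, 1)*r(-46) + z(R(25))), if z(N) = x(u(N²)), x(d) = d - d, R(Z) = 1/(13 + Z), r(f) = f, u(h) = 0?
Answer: -1/46 ≈ -0.021739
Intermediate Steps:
x(d) = 0
z(N) = 0
1/(C(12, 1)*r(-46) + z(R(25))) = 1/(1*(-46) + 0) = 1/(-46 + 0) = 1/(-46) = -1/46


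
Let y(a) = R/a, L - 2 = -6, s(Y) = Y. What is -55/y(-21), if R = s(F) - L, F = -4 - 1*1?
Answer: -1155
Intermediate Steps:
F = -5 (F = -4 - 1 = -5)
L = -4 (L = 2 - 6 = -4)
R = -1 (R = -5 - 1*(-4) = -5 + 4 = -1)
y(a) = -1/a
-55/y(-21) = -55/((-1/(-21))) = -55/((-1*(-1/21))) = -55/1/21 = -55*21 = -1155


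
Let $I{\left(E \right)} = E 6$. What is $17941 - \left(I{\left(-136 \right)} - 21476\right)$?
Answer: $40233$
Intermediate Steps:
$I{\left(E \right)} = 6 E$
$17941 - \left(I{\left(-136 \right)} - 21476\right) = 17941 - \left(6 \left(-136\right) - 21476\right) = 17941 - \left(-816 - 21476\right) = 17941 - -22292 = 17941 + 22292 = 40233$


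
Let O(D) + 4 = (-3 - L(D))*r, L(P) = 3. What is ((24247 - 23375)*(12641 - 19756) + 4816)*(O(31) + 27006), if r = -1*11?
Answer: -167807091552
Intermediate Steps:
r = -11
O(D) = 62 (O(D) = -4 + (-3 - 1*3)*(-11) = -4 + (-3 - 3)*(-11) = -4 - 6*(-11) = -4 + 66 = 62)
((24247 - 23375)*(12641 - 19756) + 4816)*(O(31) + 27006) = ((24247 - 23375)*(12641 - 19756) + 4816)*(62 + 27006) = (872*(-7115) + 4816)*27068 = (-6204280 + 4816)*27068 = -6199464*27068 = -167807091552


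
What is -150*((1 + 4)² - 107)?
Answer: 12300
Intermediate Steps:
-150*((1 + 4)² - 107) = -150*(5² - 107) = -150*(25 - 107) = -150*(-82) = 12300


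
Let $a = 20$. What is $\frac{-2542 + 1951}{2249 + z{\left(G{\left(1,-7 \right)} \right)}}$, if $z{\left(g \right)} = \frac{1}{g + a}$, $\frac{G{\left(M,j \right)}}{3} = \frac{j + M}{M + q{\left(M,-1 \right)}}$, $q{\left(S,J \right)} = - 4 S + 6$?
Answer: $- \frac{8274}{31487} \approx -0.26277$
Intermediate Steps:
$q{\left(S,J \right)} = 6 - 4 S$
$G{\left(M,j \right)} = \frac{3 \left(M + j\right)}{6 - 3 M}$ ($G{\left(M,j \right)} = 3 \frac{j + M}{M - \left(-6 + 4 M\right)} = 3 \frac{M + j}{6 - 3 M} = \frac{3 \left(M + j\right)}{6 - 3 M}$)
$z{\left(g \right)} = \frac{1}{20 + g}$ ($z{\left(g \right)} = \frac{1}{g + 20} = \frac{1}{20 + g}$)
$\frac{-2542 + 1951}{2249 + z{\left(G{\left(1,-7 \right)} \right)}} = \frac{-2542 + 1951}{2249 + \frac{1}{20 + \frac{\left(-1\right) 1 - -7}{-2 + 1}}} = - \frac{591}{2249 + \frac{1}{20 + \frac{-1 + 7}{-1}}} = - \frac{591}{2249 + \frac{1}{20 - 6}} = - \frac{591}{2249 + \frac{1}{14}} = - \frac{591}{\frac{31487}{14}} = \left(-591\right) \frac{14}{31487} = - \frac{8274}{31487}$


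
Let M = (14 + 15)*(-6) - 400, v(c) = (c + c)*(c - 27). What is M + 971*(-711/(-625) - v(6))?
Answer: 153264131/625 ≈ 2.4522e+5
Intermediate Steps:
v(c) = 2*c*(-27 + c) (v(c) = (2*c)*(-27 + c) = 2*c*(-27 + c))
M = -574 (M = 29*(-6) - 400 = -174 - 400 = -574)
M + 971*(-711/(-625) - v(6)) = -574 + 971*(-711/(-625) - 2*6*(-27 + 6)) = -574 + 971*(-711*(-1/625) - 2*6*(-21)) = -574 + 971*(711/625 - 1*(-252)) = -574 + 971*(711/625 + 252) = -574 + 971*(158211/625) = -574 + 153622881/625 = 153264131/625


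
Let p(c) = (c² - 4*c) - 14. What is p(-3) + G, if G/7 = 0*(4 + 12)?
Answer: 7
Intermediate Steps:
G = 0 (G = 7*(0*(4 + 12)) = 7*(0*16) = 7*0 = 0)
p(c) = -14 + c² - 4*c
p(-3) + G = (-14 + (-3)² - 4*(-3)) + 0 = (-14 + 9 + 12) + 0 = 7 + 0 = 7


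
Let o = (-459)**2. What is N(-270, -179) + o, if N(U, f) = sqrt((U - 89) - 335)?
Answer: 210681 + I*sqrt(694) ≈ 2.1068e+5 + 26.344*I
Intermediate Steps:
N(U, f) = sqrt(-424 + U) (N(U, f) = sqrt((-89 + U) - 335) = sqrt(-424 + U))
o = 210681
N(-270, -179) + o = sqrt(-424 - 270) + 210681 = sqrt(-694) + 210681 = I*sqrt(694) + 210681 = 210681 + I*sqrt(694)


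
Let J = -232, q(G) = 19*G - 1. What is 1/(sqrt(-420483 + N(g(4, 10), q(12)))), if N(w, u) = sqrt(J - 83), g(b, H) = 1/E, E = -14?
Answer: sqrt(3)/(3*sqrt(-140161 + I*sqrt(35))) ≈ 3.2546e-8 - 0.0015421*I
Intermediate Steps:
q(G) = -1 + 19*G
g(b, H) = -1/14 (g(b, H) = 1/(-14) = -1/14)
N(w, u) = 3*I*sqrt(35) (N(w, u) = sqrt(-232 - 83) = sqrt(-315) = 3*I*sqrt(35))
1/(sqrt(-420483 + N(g(4, 10), q(12)))) = 1/(sqrt(-420483 + 3*I*sqrt(35))) = 1/sqrt(-420483 + 3*I*sqrt(35))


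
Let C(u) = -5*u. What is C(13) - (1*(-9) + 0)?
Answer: -56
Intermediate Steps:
C(13) - (1*(-9) + 0) = -5*13 - (1*(-9) + 0) = -65 - (-9 + 0) = -65 - 1*(-9) = -65 + 9 = -56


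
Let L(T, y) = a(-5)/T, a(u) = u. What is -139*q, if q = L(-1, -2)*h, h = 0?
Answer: 0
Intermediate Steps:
L(T, y) = -5/T
q = 0 (q = -5/(-1)*0 = -5*(-1)*0 = 5*0 = 0)
-139*q = -139*0 = 0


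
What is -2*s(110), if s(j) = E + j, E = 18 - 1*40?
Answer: -176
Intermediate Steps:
E = -22 (E = 18 - 40 = -22)
s(j) = -22 + j
-2*s(110) = -2*(-22 + 110) = -2*88 = -176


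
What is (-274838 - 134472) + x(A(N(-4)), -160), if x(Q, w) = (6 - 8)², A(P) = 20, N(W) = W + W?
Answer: -409306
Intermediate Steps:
N(W) = 2*W
x(Q, w) = 4 (x(Q, w) = (-2)² = 4)
(-274838 - 134472) + x(A(N(-4)), -160) = (-274838 - 134472) + 4 = -409310 + 4 = -409306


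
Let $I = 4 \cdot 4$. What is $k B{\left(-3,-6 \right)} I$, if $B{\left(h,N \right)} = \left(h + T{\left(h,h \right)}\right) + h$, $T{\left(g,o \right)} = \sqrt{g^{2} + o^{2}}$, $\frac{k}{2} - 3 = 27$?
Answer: $-5760 + 2880 \sqrt{2} \approx -1687.1$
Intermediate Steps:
$k = 60$ ($k = 6 + 2 \cdot 27 = 6 + 54 = 60$)
$I = 16$
$B{\left(h,N \right)} = 2 h + \sqrt{2} \sqrt{h^{2}}$ ($B{\left(h,N \right)} = \left(h + \sqrt{h^{2} + h^{2}}\right) + h = \left(h + \sqrt{2 h^{2}}\right) + h = \left(h + \sqrt{2} \sqrt{h^{2}}\right) + h = 2 h + \sqrt{2} \sqrt{h^{2}}$)
$k B{\left(-3,-6 \right)} I = 60 \left(2 \left(-3\right) + \sqrt{2} \sqrt{\left(-3\right)^{2}}\right) 16 = 60 \left(-6 + \sqrt{2} \sqrt{9}\right) 16 = 60 \left(-6 + \sqrt{2} \cdot 3\right) 16 = 60 \left(-6 + 3 \sqrt{2}\right) 16 = \left(-360 + 180 \sqrt{2}\right) 16 = -5760 + 2880 \sqrt{2}$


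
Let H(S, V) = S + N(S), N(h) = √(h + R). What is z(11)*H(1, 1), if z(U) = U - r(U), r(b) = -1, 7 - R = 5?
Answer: 12 + 12*√3 ≈ 32.785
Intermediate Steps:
R = 2 (R = 7 - 1*5 = 7 - 5 = 2)
N(h) = √(2 + h) (N(h) = √(h + 2) = √(2 + h))
z(U) = 1 + U (z(U) = U - 1*(-1) = U + 1 = 1 + U)
H(S, V) = S + √(2 + S)
z(11)*H(1, 1) = (1 + 11)*(1 + √(2 + 1)) = 12*(1 + √3) = 12 + 12*√3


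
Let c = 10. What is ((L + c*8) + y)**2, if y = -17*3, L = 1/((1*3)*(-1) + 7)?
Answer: 13689/16 ≈ 855.56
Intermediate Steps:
L = 1/4 (L = 1/(3*(-1) + 7) = 1/(-3 + 7) = 1/4 ≈ 0.25000)
y = -51
((L + c*8) + y)**2 = ((1/4 + 10*8) - 51)**2 = ((1/4 + 80) - 51)**2 = (321/4 - 51)**2 = (117/4)**2 = 13689/16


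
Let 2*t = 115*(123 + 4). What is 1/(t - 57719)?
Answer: -2/100833 ≈ -1.9835e-5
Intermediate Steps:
t = 14605/2 (t = (115*(123 + 4))/2 = (115*127)/2 = (½)*14605 = 14605/2 ≈ 7302.5)
1/(t - 57719) = 1/(14605/2 - 57719) = 1/(-100833/2) = -2/100833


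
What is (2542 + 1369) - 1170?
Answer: 2741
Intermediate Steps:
(2542 + 1369) - 1170 = 3911 - 1170 = 2741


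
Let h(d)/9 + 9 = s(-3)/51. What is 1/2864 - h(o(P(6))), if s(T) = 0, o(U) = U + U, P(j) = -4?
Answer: 231985/2864 ≈ 81.000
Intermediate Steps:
o(U) = 2*U
h(d) = -81 (h(d) = -81 + 9*(0/51) = -81 + 9*(0*(1/51)) = -81 + 9*0 = -81 + 0 = -81)
1/2864 - h(o(P(6))) = 1/2864 - 1*(-81) = 1/2864 + 81 = 231985/2864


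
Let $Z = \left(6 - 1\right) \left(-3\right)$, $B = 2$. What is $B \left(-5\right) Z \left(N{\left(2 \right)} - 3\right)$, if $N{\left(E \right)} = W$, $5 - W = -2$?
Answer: $600$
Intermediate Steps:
$Z = -15$ ($Z = 5 \left(-3\right) = -15$)
$W = 7$ ($W = 5 - -2 = 5 + 2 = 7$)
$N{\left(E \right)} = 7$
$B \left(-5\right) Z \left(N{\left(2 \right)} - 3\right) = 2 \left(-5\right) \left(- 15 \left(7 - 3\right)\right) = - 10 \left(\left(-15\right) 4\right) = \left(-10\right) \left(-60\right) = 600$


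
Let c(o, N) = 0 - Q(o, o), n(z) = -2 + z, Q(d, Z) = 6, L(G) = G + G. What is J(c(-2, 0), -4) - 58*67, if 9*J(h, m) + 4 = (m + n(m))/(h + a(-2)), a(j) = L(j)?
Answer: -11659/3 ≈ -3886.3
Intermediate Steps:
L(G) = 2*G
a(j) = 2*j
c(o, N) = -6 (c(o, N) = 0 - 1*6 = 0 - 6 = -6)
J(h, m) = -4/9 + (-2 + 2*m)/(9*(-4 + h)) (J(h, m) = -4/9 + ((m + (-2 + m))/(h + 2*(-2)))/9 = -4/9 + ((-2 + 2*m)/(h - 4))/9 = -4/9 + ((-2 + 2*m)/(-4 + h))/9 = -4/9 + (-2 + 2*m)/(9*(-4 + h)))
J(c(-2, 0), -4) - 58*67 = 2*(7 - 4 - 2*(-6))/(9*(-4 - 6)) - 58*67 = (2/9)*(7 - 4 + 12)/(-10) - 3886 = (2/9)*(-⅒)*15 - 3886 = -⅓ - 3886 = -11659/3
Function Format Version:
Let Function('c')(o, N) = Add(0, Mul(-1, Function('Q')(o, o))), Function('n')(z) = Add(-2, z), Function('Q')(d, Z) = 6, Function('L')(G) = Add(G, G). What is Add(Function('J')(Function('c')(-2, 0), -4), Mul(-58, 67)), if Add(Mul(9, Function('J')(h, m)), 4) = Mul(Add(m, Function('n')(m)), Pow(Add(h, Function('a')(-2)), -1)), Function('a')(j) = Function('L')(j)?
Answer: Rational(-11659, 3) ≈ -3886.3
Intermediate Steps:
Function('L')(G) = Mul(2, G)
Function('a')(j) = Mul(2, j)
Function('c')(o, N) = -6 (Function('c')(o, N) = Add(0, Mul(-1, 6)) = Add(0, -6) = -6)
Function('J')(h, m) = Add(Rational(-4, 9), Mul(Rational(1, 9), Pow(Add(-4, h), -1), Add(-2, Mul(2, m)))) (Function('J')(h, m) = Add(Rational(-4, 9), Mul(Rational(1, 9), Mul(Add(m, Add(-2, m)), Pow(Add(h, Mul(2, -2)), -1)))) = Add(Rational(-4, 9), Mul(Rational(1, 9), Mul(Add(-2, Mul(2, m)), Pow(Add(h, -4), -1)))) = Add(Rational(-4, 9), Mul(Rational(1, 9), Mul(Add(-2, Mul(2, m)), Pow(Add(-4, h), -1)))) = Add(Rational(-4, 9), Mul(Rational(1, 9), Mul(Pow(Add(-4, h), -1), Add(-2, Mul(2, m))))) = Add(Rational(-4, 9), Mul(Rational(1, 9), Pow(Add(-4, h), -1), Add(-2, Mul(2, m)))))
Add(Function('J')(Function('c')(-2, 0), -4), Mul(-58, 67)) = Add(Mul(Rational(2, 9), Pow(Add(-4, -6), -1), Add(7, -4, Mul(-2, -6))), Mul(-58, 67)) = Add(Mul(Rational(2, 9), Pow(-10, -1), Add(7, -4, 12)), -3886) = Add(Mul(Rational(2, 9), Rational(-1, 10), 15), -3886) = Add(Rational(-1, 3), -3886) = Rational(-11659, 3)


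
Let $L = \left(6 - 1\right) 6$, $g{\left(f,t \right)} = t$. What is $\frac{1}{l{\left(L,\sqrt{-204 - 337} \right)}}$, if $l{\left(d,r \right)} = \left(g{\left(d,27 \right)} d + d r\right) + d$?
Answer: $\frac{14}{19875} - \frac{i \sqrt{541}}{39750} \approx 0.0007044 - 0.00058514 i$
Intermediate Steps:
$L = 30$ ($L = 5 \cdot 6 = 30$)
$l{\left(d,r \right)} = 28 d + d r$ ($l{\left(d,r \right)} = \left(27 d + d r\right) + d = 28 d + d r$)
$\frac{1}{l{\left(L,\sqrt{-204 - 337} \right)}} = \frac{1}{30 \left(28 + \sqrt{-204 - 337}\right)} = \frac{1}{30 \left(28 + \sqrt{-541}\right)} = \frac{1}{30 \left(28 + i \sqrt{541}\right)} = \frac{1}{840 + 30 i \sqrt{541}}$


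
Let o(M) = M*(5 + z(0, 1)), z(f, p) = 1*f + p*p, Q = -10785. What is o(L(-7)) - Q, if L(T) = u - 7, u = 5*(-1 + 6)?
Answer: 10893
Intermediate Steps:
u = 25 (u = 5*5 = 25)
L(T) = 18 (L(T) = 25 - 7 = 18)
z(f, p) = f + p²
o(M) = 6*M (o(M) = M*(5 + (0 + 1²)) = M*(5 + (0 + 1)) = M*(5 + 1) = M*6 = 6*M)
o(L(-7)) - Q = 6*18 - 1*(-10785) = 108 + 10785 = 10893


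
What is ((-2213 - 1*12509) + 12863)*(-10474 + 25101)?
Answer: -27191593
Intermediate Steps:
((-2213 - 1*12509) + 12863)*(-10474 + 25101) = ((-2213 - 12509) + 12863)*14627 = (-14722 + 12863)*14627 = -1859*14627 = -27191593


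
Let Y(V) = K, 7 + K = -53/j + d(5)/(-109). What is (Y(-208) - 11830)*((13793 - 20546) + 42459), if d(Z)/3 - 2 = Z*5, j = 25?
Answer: -1152005065662/2725 ≈ -4.2275e+8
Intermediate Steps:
d(Z) = 6 + 15*Z (d(Z) = 6 + 3*(Z*5) = 6 + 3*(5*Z) = 6 + 15*Z)
K = -26877/2725 (K = -7 + (-53/25 + (6 + 15*5)/(-109)) = -7 + (-53*1/25 + (6 + 75)*(-1/109)) = -7 + (-53/25 + 81*(-1/109)) = -7 + (-53/25 - 81/109) = -7 - 7802/2725 = -26877/2725 ≈ -9.8631)
Y(V) = -26877/2725
(Y(-208) - 11830)*((13793 - 20546) + 42459) = (-26877/2725 - 11830)*((13793 - 20546) + 42459) = -32263627*(-6753 + 42459)/2725 = -32263627/2725*35706 = -1152005065662/2725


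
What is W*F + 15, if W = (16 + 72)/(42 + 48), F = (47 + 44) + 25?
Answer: 5779/45 ≈ 128.42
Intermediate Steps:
F = 116 (F = 91 + 25 = 116)
W = 44/45 (W = 88/90 = 88*(1/90) = 44/45 ≈ 0.97778)
W*F + 15 = (44/45)*116 + 15 = 5104/45 + 15 = 5779/45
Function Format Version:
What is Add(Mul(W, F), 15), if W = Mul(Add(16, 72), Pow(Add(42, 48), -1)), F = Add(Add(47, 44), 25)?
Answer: Rational(5779, 45) ≈ 128.42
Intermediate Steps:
F = 116 (F = Add(91, 25) = 116)
W = Rational(44, 45) (W = Mul(88, Pow(90, -1)) = Mul(88, Rational(1, 90)) = Rational(44, 45) ≈ 0.97778)
Add(Mul(W, F), 15) = Add(Mul(Rational(44, 45), 116), 15) = Add(Rational(5104, 45), 15) = Rational(5779, 45)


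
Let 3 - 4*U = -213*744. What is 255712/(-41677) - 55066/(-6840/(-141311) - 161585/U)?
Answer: 5137142946355152857/376139020765498 ≈ 13658.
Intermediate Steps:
U = 158475/4 (U = ¾ - (-213)*744/4 = ¾ - ¼*(-158472) = ¾ + 39618 = 158475/4 ≈ 39619.)
255712/(-41677) - 55066/(-6840/(-141311) - 161585/U) = 255712/(-41677) - 55066/(-6840/(-141311) - 161585/158475/4) = 255712*(-1/41677) - 55066/(-6840*(-1/141311) - 161585*4/158475) = -255712/41677 - 55066/(6840/141311 - 129268/31695) = -255712/41677 - 55066/(-18050196548/4478852145) = -255712/41677 - 55066*(-4478852145/18050196548) = -255712/41677 + 123316236108285/9025098274 = 5137142946355152857/376139020765498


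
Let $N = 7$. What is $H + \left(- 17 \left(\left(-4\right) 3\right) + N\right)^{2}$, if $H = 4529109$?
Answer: $4573630$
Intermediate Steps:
$H + \left(- 17 \left(\left(-4\right) 3\right) + N\right)^{2} = 4529109 + \left(- 17 \left(\left(-4\right) 3\right) + 7\right)^{2} = 4529109 + \left(\left(-17\right) \left(-12\right) + 7\right)^{2} = 4529109 + \left(204 + 7\right)^{2} = 4529109 + 211^{2} = 4529109 + 44521 = 4573630$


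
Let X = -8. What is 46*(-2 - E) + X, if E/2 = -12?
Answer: 1004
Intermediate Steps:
E = -24 (E = 2*(-12) = -24)
46*(-2 - E) + X = 46*(-2 - 1*(-24)) - 8 = 46*(-2 + 24) - 8 = 46*22 - 8 = 1012 - 8 = 1004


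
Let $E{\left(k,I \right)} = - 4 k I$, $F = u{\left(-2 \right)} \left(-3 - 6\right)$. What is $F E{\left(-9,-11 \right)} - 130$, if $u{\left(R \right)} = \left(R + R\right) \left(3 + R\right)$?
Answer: $-14386$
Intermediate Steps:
$u{\left(R \right)} = 2 R \left(3 + R\right)$
$F = 36$ ($F = 2 \left(-2\right) \left(3 - 2\right) \left(-3 - 6\right) = 2 \left(-2\right) 1 \left(-9\right) = \left(-4\right) \left(-9\right) = 36$)
$E{\left(k,I \right)} = - 4 I k$
$F E{\left(-9,-11 \right)} - 130 = 36 \left(\left(-4\right) \left(-11\right) \left(-9\right)\right) - 130 = 36 \left(-396\right) - 130 = -14256 - 130 = -14386$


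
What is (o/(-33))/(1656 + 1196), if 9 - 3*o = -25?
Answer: -17/141174 ≈ -0.00012042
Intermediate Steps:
o = 34/3 (o = 3 - 1/3*(-25) = 3 + 25/3 = 34/3 ≈ 11.333)
(o/(-33))/(1656 + 1196) = ((34/3)/(-33))/(1656 + 1196) = ((34/3)*(-1/33))/2852 = (1/2852)*(-34/99) = -17/141174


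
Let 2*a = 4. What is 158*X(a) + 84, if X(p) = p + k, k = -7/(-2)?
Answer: 953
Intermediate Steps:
a = 2 (a = (½)*4 = 2)
k = 7/2 (k = -7*(-½) = 7/2 ≈ 3.5000)
X(p) = 7/2 + p (X(p) = p + 7/2 = 7/2 + p)
158*X(a) + 84 = 158*(7/2 + 2) + 84 = 158*(11/2) + 84 = 869 + 84 = 953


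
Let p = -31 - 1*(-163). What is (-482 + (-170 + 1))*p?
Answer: -85932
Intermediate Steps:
p = 132 (p = -31 + 163 = 132)
(-482 + (-170 + 1))*p = (-482 + (-170 + 1))*132 = (-482 - 169)*132 = -651*132 = -85932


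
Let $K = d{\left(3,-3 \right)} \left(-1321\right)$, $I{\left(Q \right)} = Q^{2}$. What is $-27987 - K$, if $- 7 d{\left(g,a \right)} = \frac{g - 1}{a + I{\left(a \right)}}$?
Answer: $- \frac{589048}{21} \approx -28050.0$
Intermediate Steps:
$d{\left(g,a \right)} = - \frac{-1 + g}{7 \left(a + a^{2}\right)}$ ($d{\left(g,a \right)} = - \frac{\left(g - 1\right) \frac{1}{a + a^{2}}}{7} = - \frac{\left(-1 + g\right) \frac{1}{a + a^{2}}}{7} = - \frac{\frac{1}{a + a^{2}} \left(-1 + g\right)}{7} = - \frac{-1 + g}{7 \left(a + a^{2}\right)}$)
$K = \frac{1321}{21}$ ($K = \frac{1 - 3}{7 \left(-3\right) \left(1 - 3\right)} \left(-1321\right) = \frac{1}{7} \left(- \frac{1}{3}\right) \frac{1}{-2} \left(1 - 3\right) \left(-1321\right) = \frac{1}{7} \left(- \frac{1}{3}\right) \left(- \frac{1}{2}\right) \left(-2\right) \left(-1321\right) = \left(- \frac{1}{21}\right) \left(-1321\right) = \frac{1321}{21} \approx 62.905$)
$-27987 - K = -27987 - \frac{1321}{21} = - \frac{589048}{21}$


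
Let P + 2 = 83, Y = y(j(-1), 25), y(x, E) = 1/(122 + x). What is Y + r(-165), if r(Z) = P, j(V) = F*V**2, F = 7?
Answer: 10450/129 ≈ 81.008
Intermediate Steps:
j(V) = 7*V**2
Y = 1/129 (Y = 1/(122 + 7*(-1)**2) = 1/(122 + 7*1) = 1/(122 + 7) = 1/129 ≈ 0.0077519)
P = 81 (P = -2 + 83 = 81)
r(Z) = 81
Y + r(-165) = 1/129 + 81 = 10450/129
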